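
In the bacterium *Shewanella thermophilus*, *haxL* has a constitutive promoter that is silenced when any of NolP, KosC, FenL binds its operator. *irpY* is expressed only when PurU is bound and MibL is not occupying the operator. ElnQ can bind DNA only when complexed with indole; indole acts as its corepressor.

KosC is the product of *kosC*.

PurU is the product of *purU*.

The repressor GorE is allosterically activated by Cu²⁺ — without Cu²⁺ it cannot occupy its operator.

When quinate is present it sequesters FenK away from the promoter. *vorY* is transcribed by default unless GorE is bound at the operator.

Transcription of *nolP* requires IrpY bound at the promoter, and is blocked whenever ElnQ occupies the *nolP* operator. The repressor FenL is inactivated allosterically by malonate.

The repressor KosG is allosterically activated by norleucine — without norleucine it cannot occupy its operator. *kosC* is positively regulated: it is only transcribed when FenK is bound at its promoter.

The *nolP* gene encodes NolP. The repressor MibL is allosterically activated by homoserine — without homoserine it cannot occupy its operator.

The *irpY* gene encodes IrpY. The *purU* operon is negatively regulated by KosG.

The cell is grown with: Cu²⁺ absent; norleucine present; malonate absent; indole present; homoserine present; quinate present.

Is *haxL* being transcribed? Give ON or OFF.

OFF

Homoserine is present, so MibL is active.
Norleucine is present, so KosG is active.
With repressor KosG bound, *purU* is not transcribed.
So PurU is not produced.
With repressor MibL bound, *irpY* is not transcribed.
So IrpY is not produced.
Indole is present, so ElnQ is active.
With repressor ElnQ bound, *nolP* is not transcribed.
So NolP is not produced.
Quinate is present, so FenK is inactive.
Required activator FenK is absent, so *kosC* is not transcribed.
So KosC is not produced.
Malonate is absent, so FenL is active.
With repressor FenL bound, *haxL* is not transcribed.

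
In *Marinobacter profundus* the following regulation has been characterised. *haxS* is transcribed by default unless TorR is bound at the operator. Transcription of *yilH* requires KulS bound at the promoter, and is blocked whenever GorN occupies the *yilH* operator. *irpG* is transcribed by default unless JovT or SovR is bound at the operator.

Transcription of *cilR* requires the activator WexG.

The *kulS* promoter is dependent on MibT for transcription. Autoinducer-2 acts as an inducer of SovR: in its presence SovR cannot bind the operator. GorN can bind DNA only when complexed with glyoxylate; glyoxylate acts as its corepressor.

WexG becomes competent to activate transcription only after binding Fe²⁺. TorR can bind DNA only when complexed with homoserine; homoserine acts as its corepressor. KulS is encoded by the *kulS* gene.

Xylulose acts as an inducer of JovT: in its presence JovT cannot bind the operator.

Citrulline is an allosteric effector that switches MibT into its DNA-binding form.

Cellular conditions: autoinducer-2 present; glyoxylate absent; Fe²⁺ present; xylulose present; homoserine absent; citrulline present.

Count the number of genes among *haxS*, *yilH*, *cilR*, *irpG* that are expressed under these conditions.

4

Homoserine is absent, so TorR is inactive.
With no repressor bound, *haxS* is transcribed.
→ *haxS* is ON.
Citrulline is present, so MibT is active.
No repressor is bound and MibT is active, so *kulS* is transcribed.
So KulS is produced and active.
Glyoxylate is absent, so GorN is inactive.
No repressor is bound and KulS is active, so *yilH* is transcribed.
→ *yilH* is ON.
Fe²⁺ is present, so WexG is active.
No repressor is bound and WexG is active, so *cilR* is transcribed.
→ *cilR* is ON.
Xylulose is present, so JovT is inactive.
Autoinducer-2 is present, so SovR is inactive.
With no repressor bound, *irpG* is transcribed.
→ *irpG* is ON.
4 of the 4 genes are transcribed.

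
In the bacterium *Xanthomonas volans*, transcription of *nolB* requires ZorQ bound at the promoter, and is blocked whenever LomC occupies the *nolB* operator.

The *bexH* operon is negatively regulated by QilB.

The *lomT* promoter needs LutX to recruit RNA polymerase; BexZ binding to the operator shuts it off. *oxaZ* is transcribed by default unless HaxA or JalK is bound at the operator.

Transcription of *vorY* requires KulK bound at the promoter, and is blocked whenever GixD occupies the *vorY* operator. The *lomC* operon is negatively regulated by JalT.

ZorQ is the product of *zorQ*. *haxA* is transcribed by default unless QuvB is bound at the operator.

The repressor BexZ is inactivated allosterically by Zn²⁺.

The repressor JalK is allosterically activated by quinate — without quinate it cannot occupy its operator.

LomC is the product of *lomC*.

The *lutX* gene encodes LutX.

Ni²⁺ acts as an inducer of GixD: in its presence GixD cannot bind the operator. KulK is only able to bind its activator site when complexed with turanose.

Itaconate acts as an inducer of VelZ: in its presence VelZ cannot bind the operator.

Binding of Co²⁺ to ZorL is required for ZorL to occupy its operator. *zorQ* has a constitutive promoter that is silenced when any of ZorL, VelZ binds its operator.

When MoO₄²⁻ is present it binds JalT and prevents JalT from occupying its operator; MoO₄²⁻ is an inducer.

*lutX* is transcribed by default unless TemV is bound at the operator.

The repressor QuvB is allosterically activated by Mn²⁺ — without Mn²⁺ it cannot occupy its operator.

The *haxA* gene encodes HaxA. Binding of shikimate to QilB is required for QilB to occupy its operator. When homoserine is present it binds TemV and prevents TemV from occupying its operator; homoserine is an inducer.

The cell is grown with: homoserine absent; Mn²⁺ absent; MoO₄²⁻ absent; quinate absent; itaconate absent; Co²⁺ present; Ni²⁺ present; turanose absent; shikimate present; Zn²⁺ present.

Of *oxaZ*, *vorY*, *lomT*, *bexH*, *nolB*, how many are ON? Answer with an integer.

0

Mn²⁺ is absent, so QuvB is inactive.
With no repressor bound, *haxA* is transcribed.
So HaxA is produced and active.
Quinate is absent, so JalK is inactive.
With repressor HaxA bound, *oxaZ* is not transcribed.
→ *oxaZ* is OFF.
Turanose is absent, so KulK is inactive.
Ni²⁺ is present, so GixD is inactive.
Required activator KulK is absent, so *vorY* is not transcribed.
→ *vorY* is OFF.
Zn²⁺ is present, so BexZ is inactive.
Homoserine is absent, so TemV is active.
With repressor TemV bound, *lutX* is not transcribed.
So LutX is not produced.
Required activator LutX is absent, so *lomT* is not transcribed.
→ *lomT* is OFF.
Shikimate is present, so QilB is active.
With repressor QilB bound, *bexH* is not transcribed.
→ *bexH* is OFF.
Co²⁺ is present, so ZorL is active.
Itaconate is absent, so VelZ is active.
With repressor ZorL bound, *zorQ* is not transcribed.
So ZorQ is not produced.
MoO₄²⁻ is absent, so JalT is active.
With repressor JalT bound, *lomC* is not transcribed.
So LomC is not produced.
Required activator ZorQ is absent, so *nolB* is not transcribed.
→ *nolB* is OFF.
0 of the 5 genes are transcribed.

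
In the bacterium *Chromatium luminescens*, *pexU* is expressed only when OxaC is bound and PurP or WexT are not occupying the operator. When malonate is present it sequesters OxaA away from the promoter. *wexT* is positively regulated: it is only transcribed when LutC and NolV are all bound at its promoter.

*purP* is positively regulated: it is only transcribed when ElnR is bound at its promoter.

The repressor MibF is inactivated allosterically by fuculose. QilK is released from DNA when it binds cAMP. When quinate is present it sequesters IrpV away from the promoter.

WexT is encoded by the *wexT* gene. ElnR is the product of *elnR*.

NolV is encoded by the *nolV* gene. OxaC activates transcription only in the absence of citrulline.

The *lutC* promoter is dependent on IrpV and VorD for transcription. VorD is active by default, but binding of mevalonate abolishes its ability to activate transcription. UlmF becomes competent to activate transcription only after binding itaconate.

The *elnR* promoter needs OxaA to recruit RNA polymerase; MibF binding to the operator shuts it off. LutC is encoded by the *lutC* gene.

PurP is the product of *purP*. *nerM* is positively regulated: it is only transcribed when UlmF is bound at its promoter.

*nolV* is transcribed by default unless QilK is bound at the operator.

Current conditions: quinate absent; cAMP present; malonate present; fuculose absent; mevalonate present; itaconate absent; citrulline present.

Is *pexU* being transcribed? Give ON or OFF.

Fuculose is absent, so MibF is active.
Malonate is present, so OxaA is inactive.
With repressor MibF bound, *elnR* is not transcribed.
So ElnR is not produced.
Required activator ElnR is absent, so *purP* is not transcribed.
So PurP is not produced.
Quinate is absent, so IrpV is active.
Mevalonate is present, so VorD is inactive.
Required activator VorD is absent, so *lutC* is not transcribed.
So LutC is not produced.
cAMP is present, so QilK is inactive.
With no repressor bound, *nolV* is transcribed.
So NolV is produced and active.
Required activator LutC is absent, so *wexT* is not transcribed.
So WexT is not produced.
Citrulline is present, so OxaC is inactive.
Required activator OxaC is absent, so *pexU* is not transcribed.

OFF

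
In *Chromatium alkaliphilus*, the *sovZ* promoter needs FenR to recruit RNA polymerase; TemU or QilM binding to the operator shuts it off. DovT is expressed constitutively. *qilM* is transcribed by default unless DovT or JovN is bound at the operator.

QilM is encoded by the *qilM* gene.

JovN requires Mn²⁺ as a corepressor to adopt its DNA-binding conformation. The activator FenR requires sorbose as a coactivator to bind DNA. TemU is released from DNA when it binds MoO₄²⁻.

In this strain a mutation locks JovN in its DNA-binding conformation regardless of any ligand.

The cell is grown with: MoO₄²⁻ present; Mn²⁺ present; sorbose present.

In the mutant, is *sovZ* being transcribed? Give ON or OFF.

ON

Sorbose is present, so FenR is active.
MoO₄²⁻ is present, so TemU is inactive.
DovT is produced constitutively and is active.
JovN is constitutively active in this strain.
With repressor DovT bound, *qilM* is not transcribed.
So QilM is not produced.
No repressor is bound and FenR is active, so *sovZ* is transcribed.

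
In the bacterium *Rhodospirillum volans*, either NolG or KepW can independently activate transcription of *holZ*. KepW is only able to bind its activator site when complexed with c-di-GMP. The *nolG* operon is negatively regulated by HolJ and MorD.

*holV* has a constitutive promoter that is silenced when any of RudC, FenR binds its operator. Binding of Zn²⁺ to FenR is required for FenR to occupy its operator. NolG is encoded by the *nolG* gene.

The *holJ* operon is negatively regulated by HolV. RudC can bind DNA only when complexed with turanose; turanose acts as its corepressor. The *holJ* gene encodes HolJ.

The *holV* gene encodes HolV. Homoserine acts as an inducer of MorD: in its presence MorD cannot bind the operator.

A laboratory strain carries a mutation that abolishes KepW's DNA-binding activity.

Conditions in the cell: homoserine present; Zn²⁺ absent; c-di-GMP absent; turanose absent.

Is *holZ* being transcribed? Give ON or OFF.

ON

Turanose is absent, so RudC is inactive.
Zn²⁺ is absent, so FenR is inactive.
With no repressor bound, *holV* is transcribed.
So HolV is produced and active.
With repressor HolV bound, *holJ* is not transcribed.
So HolJ is not produced.
Homoserine is present, so MorD is inactive.
With no repressor bound, *nolG* is transcribed.
So NolG is produced and active.
KepW is non-functional in this strain, so it has no effect.
Activator NolG is present, so *holZ* is transcribed.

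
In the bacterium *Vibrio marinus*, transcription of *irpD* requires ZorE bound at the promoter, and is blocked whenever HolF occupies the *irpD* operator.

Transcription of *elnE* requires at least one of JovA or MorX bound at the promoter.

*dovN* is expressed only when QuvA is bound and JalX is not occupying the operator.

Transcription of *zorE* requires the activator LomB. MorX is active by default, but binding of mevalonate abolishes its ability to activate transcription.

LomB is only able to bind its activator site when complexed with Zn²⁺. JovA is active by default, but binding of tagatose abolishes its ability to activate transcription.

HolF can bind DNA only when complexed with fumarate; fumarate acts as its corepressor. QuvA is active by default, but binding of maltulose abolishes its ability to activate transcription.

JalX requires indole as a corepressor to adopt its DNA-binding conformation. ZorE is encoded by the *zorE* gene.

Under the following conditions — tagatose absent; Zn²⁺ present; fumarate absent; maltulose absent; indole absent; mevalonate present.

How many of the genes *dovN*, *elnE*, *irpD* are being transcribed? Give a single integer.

Maltulose is absent, so QuvA is active.
Indole is absent, so JalX is inactive.
No repressor is bound and QuvA is active, so *dovN* is transcribed.
→ *dovN* is ON.
Tagatose is absent, so JovA is active.
Mevalonate is present, so MorX is inactive.
Activator JovA is present, so *elnE* is transcribed.
→ *elnE* is ON.
Zn²⁺ is present, so LomB is active.
No repressor is bound and LomB is active, so *zorE* is transcribed.
So ZorE is produced and active.
Fumarate is absent, so HolF is inactive.
No repressor is bound and ZorE is active, so *irpD* is transcribed.
→ *irpD* is ON.
3 of the 3 genes are transcribed.

3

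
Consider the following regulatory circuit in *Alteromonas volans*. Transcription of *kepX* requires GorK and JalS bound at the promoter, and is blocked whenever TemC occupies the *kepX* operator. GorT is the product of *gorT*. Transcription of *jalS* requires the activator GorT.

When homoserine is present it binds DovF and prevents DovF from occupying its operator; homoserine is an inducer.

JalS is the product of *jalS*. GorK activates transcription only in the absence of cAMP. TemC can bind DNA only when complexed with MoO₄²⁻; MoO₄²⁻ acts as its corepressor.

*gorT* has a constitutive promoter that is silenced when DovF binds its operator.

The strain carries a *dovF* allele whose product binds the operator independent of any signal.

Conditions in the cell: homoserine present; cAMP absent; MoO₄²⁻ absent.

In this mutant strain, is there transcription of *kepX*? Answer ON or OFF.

OFF

cAMP is absent, so GorK is active.
MoO₄²⁻ is absent, so TemC is inactive.
DovF is constitutively active in this strain.
With repressor DovF bound, *gorT* is not transcribed.
So GorT is not produced.
Required activator GorT is absent, so *jalS* is not transcribed.
So JalS is not produced.
Required activator JalS is absent, so *kepX* is not transcribed.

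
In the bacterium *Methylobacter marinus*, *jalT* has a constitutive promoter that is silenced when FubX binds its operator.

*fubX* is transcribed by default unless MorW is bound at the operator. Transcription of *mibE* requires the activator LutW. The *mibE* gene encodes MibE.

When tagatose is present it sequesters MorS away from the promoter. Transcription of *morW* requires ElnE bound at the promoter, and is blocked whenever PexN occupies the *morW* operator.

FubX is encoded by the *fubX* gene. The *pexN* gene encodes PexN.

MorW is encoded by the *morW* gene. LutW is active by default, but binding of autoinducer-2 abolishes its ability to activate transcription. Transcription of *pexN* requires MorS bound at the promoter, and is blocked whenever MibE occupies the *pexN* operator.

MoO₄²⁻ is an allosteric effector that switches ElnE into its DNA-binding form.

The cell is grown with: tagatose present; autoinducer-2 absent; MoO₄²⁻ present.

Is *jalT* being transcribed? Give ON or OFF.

ON

Autoinducer-2 is absent, so LutW is active.
No repressor is bound and LutW is active, so *mibE* is transcribed.
So MibE is produced and active.
Tagatose is present, so MorS is inactive.
With repressor MibE bound, *pexN* is not transcribed.
So PexN is not produced.
MoO₄²⁻ is present, so ElnE is active.
No repressor is bound and ElnE is active, so *morW* is transcribed.
So MorW is produced and active.
With repressor MorW bound, *fubX* is not transcribed.
So FubX is not produced.
With no repressor bound, *jalT* is transcribed.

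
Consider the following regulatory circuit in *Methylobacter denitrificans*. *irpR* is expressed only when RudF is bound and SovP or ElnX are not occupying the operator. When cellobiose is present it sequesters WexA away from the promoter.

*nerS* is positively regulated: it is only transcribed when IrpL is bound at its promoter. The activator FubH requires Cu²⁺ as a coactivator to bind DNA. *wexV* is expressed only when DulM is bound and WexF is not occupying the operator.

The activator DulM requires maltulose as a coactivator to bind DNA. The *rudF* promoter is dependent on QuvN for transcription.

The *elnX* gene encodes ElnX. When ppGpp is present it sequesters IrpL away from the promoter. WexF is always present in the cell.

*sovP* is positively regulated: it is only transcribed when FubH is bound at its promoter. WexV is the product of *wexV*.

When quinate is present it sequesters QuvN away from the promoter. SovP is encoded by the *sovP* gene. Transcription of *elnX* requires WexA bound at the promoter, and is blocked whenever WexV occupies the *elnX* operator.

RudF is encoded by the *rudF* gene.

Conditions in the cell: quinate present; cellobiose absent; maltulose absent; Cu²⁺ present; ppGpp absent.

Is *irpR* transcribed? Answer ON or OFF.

OFF

Cu²⁺ is present, so FubH is active.
No repressor is bound and FubH is active, so *sovP* is transcribed.
So SovP is produced and active.
Quinate is present, so QuvN is inactive.
Required activator QuvN is absent, so *rudF* is not transcribed.
So RudF is not produced.
WexF is produced constitutively and is active.
Maltulose is absent, so DulM is inactive.
With repressor WexF bound, *wexV* is not transcribed.
So WexV is not produced.
Cellobiose is absent, so WexA is active.
No repressor is bound and WexA is active, so *elnX* is transcribed.
So ElnX is produced and active.
With repressor SovP bound, *irpR* is not transcribed.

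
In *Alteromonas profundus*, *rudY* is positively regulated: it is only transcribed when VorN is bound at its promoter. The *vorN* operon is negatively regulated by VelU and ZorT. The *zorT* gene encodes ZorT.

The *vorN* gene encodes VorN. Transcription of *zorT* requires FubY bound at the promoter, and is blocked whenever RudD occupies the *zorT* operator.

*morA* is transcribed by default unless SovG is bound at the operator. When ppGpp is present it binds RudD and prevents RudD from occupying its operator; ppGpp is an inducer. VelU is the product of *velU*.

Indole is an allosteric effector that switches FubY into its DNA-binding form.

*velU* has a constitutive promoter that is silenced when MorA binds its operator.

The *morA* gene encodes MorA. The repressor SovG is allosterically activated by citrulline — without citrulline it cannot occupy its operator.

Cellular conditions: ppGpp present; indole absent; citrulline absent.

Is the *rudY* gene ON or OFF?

ON

Citrulline is absent, so SovG is inactive.
With no repressor bound, *morA* is transcribed.
So MorA is produced and active.
With repressor MorA bound, *velU* is not transcribed.
So VelU is not produced.
ppGpp is present, so RudD is inactive.
Indole is absent, so FubY is inactive.
Required activator FubY is absent, so *zorT* is not transcribed.
So ZorT is not produced.
With no repressor bound, *vorN* is transcribed.
So VorN is produced and active.
No repressor is bound and VorN is active, so *rudY* is transcribed.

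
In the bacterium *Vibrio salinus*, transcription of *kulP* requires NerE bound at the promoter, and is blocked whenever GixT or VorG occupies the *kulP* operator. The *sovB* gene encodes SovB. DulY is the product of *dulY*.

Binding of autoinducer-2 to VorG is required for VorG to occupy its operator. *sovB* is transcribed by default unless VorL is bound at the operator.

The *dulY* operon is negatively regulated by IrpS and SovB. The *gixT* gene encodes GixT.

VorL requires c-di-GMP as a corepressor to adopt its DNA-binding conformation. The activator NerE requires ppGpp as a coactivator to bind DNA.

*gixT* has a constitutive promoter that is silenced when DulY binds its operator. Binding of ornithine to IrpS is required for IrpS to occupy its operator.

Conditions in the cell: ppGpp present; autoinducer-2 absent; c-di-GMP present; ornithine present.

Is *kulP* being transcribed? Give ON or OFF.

OFF

Ornithine is present, so IrpS is active.
c-di-GMP is present, so VorL is active.
With repressor VorL bound, *sovB* is not transcribed.
So SovB is not produced.
With repressor IrpS bound, *dulY* is not transcribed.
So DulY is not produced.
With no repressor bound, *gixT* is transcribed.
So GixT is produced and active.
Autoinducer-2 is absent, so VorG is inactive.
ppGpp is present, so NerE is active.
With repressor GixT bound, *kulP* is not transcribed.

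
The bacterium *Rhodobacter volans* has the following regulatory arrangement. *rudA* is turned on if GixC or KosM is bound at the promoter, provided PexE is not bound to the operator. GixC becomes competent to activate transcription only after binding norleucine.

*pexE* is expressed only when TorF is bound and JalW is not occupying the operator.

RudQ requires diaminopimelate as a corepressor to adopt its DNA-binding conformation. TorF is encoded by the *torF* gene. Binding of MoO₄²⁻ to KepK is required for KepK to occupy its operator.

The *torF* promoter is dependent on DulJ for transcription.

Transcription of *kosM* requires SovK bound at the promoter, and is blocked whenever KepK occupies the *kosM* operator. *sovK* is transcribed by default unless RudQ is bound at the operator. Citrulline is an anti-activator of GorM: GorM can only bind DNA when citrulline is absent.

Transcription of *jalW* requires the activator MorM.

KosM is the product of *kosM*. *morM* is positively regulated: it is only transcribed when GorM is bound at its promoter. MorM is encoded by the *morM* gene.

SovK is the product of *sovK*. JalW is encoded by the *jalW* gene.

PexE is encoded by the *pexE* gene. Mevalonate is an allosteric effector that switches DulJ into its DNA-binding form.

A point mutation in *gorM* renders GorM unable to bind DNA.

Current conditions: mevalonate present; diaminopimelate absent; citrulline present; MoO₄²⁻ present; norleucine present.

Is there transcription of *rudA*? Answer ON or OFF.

OFF

Norleucine is present, so GixC is active.
Mevalonate is present, so DulJ is active.
No repressor is bound and DulJ is active, so *torF* is transcribed.
So TorF is produced and active.
GorM is non-functional in this strain, so it has no effect.
Required activator GorM is absent, so *morM* is not transcribed.
So MorM is not produced.
Required activator MorM is absent, so *jalW* is not transcribed.
So JalW is not produced.
No repressor is bound and TorF is active, so *pexE* is transcribed.
So PexE is produced and active.
MoO₄²⁻ is present, so KepK is active.
Diaminopimelate is absent, so RudQ is inactive.
With no repressor bound, *sovK* is transcribed.
So SovK is produced and active.
With repressor KepK bound, *kosM* is not transcribed.
So KosM is not produced.
With repressor PexE bound, *rudA* is not transcribed.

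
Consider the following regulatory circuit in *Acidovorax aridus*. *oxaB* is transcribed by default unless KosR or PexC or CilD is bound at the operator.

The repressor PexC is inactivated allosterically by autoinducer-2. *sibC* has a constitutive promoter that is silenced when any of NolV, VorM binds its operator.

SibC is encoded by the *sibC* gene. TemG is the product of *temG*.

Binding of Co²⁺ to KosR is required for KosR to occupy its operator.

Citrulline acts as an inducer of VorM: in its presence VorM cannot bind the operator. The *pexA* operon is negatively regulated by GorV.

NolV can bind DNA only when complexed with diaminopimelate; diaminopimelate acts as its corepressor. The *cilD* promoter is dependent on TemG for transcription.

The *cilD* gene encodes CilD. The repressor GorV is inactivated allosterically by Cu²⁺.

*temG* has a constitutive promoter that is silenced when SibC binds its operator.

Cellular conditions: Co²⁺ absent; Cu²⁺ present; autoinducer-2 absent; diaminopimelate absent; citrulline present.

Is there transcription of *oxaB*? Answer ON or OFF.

Co²⁺ is absent, so KosR is inactive.
Autoinducer-2 is absent, so PexC is active.
Diaminopimelate is absent, so NolV is inactive.
Citrulline is present, so VorM is inactive.
With no repressor bound, *sibC* is transcribed.
So SibC is produced and active.
With repressor SibC bound, *temG* is not transcribed.
So TemG is not produced.
Required activator TemG is absent, so *cilD* is not transcribed.
So CilD is not produced.
With repressor PexC bound, *oxaB* is not transcribed.

OFF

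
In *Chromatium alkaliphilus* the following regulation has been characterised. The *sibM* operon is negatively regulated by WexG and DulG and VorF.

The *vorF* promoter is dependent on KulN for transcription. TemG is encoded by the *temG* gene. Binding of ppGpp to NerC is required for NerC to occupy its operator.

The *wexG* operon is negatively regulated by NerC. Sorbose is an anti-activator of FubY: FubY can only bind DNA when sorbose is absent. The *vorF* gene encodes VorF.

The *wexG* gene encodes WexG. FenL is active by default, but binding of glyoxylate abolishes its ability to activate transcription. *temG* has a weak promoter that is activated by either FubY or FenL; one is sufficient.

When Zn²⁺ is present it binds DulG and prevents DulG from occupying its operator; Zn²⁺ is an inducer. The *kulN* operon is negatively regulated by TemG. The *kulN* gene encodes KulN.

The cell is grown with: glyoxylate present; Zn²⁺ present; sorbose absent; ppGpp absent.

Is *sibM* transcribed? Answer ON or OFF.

OFF

ppGpp is absent, so NerC is inactive.
With no repressor bound, *wexG* is transcribed.
So WexG is produced and active.
Zn²⁺ is present, so DulG is inactive.
Sorbose is absent, so FubY is active.
Glyoxylate is present, so FenL is inactive.
Activator FubY is present, so *temG* is transcribed.
So TemG is produced and active.
With repressor TemG bound, *kulN* is not transcribed.
So KulN is not produced.
Required activator KulN is absent, so *vorF* is not transcribed.
So VorF is not produced.
With repressor WexG bound, *sibM* is not transcribed.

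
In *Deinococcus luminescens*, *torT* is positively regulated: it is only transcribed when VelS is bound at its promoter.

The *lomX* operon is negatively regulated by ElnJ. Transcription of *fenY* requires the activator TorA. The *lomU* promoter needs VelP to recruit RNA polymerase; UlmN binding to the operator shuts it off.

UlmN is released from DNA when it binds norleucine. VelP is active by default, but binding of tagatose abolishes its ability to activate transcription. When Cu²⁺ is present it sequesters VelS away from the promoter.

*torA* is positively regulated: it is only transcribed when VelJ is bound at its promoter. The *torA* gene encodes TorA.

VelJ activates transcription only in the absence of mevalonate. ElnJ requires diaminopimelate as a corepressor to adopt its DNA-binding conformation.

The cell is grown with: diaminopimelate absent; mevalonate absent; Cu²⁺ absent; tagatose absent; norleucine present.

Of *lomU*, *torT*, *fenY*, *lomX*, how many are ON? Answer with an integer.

Norleucine is present, so UlmN is inactive.
Tagatose is absent, so VelP is active.
No repressor is bound and VelP is active, so *lomU* is transcribed.
→ *lomU* is ON.
Cu²⁺ is absent, so VelS is active.
No repressor is bound and VelS is active, so *torT* is transcribed.
→ *torT* is ON.
Mevalonate is absent, so VelJ is active.
No repressor is bound and VelJ is active, so *torA* is transcribed.
So TorA is produced and active.
No repressor is bound and TorA is active, so *fenY* is transcribed.
→ *fenY* is ON.
Diaminopimelate is absent, so ElnJ is inactive.
With no repressor bound, *lomX* is transcribed.
→ *lomX* is ON.
4 of the 4 genes are transcribed.

4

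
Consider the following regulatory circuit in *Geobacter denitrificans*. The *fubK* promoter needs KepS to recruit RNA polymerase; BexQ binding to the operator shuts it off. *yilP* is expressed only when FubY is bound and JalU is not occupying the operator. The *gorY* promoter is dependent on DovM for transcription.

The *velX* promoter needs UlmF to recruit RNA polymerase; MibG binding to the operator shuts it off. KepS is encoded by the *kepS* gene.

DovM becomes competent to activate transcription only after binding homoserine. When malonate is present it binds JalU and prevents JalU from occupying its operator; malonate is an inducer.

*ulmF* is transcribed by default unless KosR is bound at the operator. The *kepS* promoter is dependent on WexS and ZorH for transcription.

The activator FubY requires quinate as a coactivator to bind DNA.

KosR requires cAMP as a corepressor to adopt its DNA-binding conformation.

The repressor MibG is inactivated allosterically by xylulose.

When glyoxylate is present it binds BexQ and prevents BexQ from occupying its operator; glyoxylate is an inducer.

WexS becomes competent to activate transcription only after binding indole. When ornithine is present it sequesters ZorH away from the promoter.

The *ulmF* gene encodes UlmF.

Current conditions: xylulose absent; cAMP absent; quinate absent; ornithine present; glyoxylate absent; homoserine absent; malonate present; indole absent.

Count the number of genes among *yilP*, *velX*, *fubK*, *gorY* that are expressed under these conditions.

0

Quinate is absent, so FubY is inactive.
Malonate is present, so JalU is inactive.
Required activator FubY is absent, so *yilP* is not transcribed.
→ *yilP* is OFF.
cAMP is absent, so KosR is inactive.
With no repressor bound, *ulmF* is transcribed.
So UlmF is produced and active.
Xylulose is absent, so MibG is active.
With repressor MibG bound, *velX* is not transcribed.
→ *velX* is OFF.
Indole is absent, so WexS is inactive.
Ornithine is present, so ZorH is inactive.
Required activator WexS is absent, so *kepS* is not transcribed.
So KepS is not produced.
Glyoxylate is absent, so BexQ is active.
With repressor BexQ bound, *fubK* is not transcribed.
→ *fubK* is OFF.
Homoserine is absent, so DovM is inactive.
Required activator DovM is absent, so *gorY* is not transcribed.
→ *gorY* is OFF.
0 of the 4 genes are transcribed.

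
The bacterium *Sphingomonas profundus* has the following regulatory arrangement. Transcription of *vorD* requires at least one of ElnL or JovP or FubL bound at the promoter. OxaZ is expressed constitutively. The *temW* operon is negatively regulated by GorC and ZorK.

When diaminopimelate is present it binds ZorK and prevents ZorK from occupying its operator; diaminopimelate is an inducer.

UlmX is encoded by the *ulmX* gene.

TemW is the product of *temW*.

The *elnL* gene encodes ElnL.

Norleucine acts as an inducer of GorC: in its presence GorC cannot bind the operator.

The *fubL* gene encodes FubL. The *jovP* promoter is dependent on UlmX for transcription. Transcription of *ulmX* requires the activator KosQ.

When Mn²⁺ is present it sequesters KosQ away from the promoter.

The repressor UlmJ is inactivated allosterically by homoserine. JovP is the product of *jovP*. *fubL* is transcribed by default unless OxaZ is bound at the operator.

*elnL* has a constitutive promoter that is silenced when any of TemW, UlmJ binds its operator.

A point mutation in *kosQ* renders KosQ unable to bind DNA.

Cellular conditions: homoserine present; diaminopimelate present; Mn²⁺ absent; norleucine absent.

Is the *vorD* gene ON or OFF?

ON

Norleucine is absent, so GorC is active.
Diaminopimelate is present, so ZorK is inactive.
With repressor GorC bound, *temW* is not transcribed.
So TemW is not produced.
Homoserine is present, so UlmJ is inactive.
With no repressor bound, *elnL* is transcribed.
So ElnL is produced and active.
KosQ is non-functional in this strain, so it has no effect.
Required activator KosQ is absent, so *ulmX* is not transcribed.
So UlmX is not produced.
Required activator UlmX is absent, so *jovP* is not transcribed.
So JovP is not produced.
OxaZ is produced constitutively and is active.
With repressor OxaZ bound, *fubL* is not transcribed.
So FubL is not produced.
Activator ElnL is present, so *vorD* is transcribed.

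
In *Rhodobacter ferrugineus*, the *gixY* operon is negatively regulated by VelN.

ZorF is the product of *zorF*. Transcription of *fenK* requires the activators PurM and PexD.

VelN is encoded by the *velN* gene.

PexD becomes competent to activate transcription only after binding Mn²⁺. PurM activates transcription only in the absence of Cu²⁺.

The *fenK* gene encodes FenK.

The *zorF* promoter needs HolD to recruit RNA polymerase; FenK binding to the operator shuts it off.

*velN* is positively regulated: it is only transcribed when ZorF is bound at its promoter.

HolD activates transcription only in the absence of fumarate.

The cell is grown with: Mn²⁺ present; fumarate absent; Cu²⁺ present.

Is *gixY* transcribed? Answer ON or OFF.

OFF

Cu²⁺ is present, so PurM is inactive.
Mn²⁺ is present, so PexD is active.
Required activator PurM is absent, so *fenK* is not transcribed.
So FenK is not produced.
Fumarate is absent, so HolD is active.
No repressor is bound and HolD is active, so *zorF* is transcribed.
So ZorF is produced and active.
No repressor is bound and ZorF is active, so *velN* is transcribed.
So VelN is produced and active.
With repressor VelN bound, *gixY* is not transcribed.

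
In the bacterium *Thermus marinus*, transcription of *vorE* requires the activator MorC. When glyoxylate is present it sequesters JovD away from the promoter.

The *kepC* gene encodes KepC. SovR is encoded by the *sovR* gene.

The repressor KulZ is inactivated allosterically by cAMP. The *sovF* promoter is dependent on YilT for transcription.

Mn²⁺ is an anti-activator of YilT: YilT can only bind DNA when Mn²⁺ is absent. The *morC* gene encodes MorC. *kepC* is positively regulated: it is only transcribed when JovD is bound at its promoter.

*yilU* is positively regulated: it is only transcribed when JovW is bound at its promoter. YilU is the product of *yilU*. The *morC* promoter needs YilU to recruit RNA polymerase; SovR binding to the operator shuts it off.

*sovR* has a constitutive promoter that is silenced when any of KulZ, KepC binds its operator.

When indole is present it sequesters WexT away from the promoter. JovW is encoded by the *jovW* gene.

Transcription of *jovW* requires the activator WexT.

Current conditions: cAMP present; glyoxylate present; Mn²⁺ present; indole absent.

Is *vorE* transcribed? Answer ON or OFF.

Indole is absent, so WexT is active.
No repressor is bound and WexT is active, so *jovW* is transcribed.
So JovW is produced and active.
No repressor is bound and JovW is active, so *yilU* is transcribed.
So YilU is produced and active.
cAMP is present, so KulZ is inactive.
Glyoxylate is present, so JovD is inactive.
Required activator JovD is absent, so *kepC* is not transcribed.
So KepC is not produced.
With no repressor bound, *sovR* is transcribed.
So SovR is produced and active.
With repressor SovR bound, *morC* is not transcribed.
So MorC is not produced.
Required activator MorC is absent, so *vorE* is not transcribed.

OFF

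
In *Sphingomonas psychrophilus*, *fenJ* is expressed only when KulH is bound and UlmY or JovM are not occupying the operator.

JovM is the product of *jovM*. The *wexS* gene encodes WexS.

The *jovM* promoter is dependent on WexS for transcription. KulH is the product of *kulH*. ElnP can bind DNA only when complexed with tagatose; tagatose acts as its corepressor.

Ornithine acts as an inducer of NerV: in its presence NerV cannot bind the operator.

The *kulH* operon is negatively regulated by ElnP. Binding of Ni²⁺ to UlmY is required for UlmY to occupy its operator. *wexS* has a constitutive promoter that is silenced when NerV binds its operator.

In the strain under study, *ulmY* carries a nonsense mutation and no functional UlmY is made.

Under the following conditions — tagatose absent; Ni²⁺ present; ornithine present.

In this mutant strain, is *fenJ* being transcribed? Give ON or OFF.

UlmY is non-functional in this strain, so it has no effect.
Tagatose is absent, so ElnP is inactive.
With no repressor bound, *kulH* is transcribed.
So KulH is produced and active.
Ornithine is present, so NerV is inactive.
With no repressor bound, *wexS* is transcribed.
So WexS is produced and active.
No repressor is bound and WexS is active, so *jovM* is transcribed.
So JovM is produced and active.
With repressor JovM bound, *fenJ* is not transcribed.

OFF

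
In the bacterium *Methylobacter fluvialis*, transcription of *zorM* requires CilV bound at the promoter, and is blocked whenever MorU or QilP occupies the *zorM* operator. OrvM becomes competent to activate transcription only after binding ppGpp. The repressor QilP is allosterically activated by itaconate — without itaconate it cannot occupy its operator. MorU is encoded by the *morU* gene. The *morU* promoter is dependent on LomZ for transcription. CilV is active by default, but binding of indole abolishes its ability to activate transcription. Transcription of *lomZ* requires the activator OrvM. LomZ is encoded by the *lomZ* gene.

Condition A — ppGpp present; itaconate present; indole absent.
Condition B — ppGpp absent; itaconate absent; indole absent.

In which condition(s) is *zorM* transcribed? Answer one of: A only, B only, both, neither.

Condition A:
ppGpp is present, so OrvM is active.
No repressor is bound and OrvM is active, so *lomZ* is transcribed.
So LomZ is produced and active.
No repressor is bound and LomZ is active, so *morU* is transcribed.
So MorU is produced and active.
Itaconate is present, so QilP is active.
Indole is absent, so CilV is active.
With repressor MorU bound, *zorM* is not transcribed.
→ *zorM* is OFF in A.
Condition B:
ppGpp is absent, so OrvM is inactive.
Required activator OrvM is absent, so *lomZ* is not transcribed.
So LomZ is not produced.
Required activator LomZ is absent, so *morU* is not transcribed.
So MorU is not produced.
Itaconate is absent, so QilP is inactive.
Indole is absent, so CilV is active.
No repressor is bound and CilV is active, so *zorM* is transcribed.
→ *zorM* is ON in B.

B only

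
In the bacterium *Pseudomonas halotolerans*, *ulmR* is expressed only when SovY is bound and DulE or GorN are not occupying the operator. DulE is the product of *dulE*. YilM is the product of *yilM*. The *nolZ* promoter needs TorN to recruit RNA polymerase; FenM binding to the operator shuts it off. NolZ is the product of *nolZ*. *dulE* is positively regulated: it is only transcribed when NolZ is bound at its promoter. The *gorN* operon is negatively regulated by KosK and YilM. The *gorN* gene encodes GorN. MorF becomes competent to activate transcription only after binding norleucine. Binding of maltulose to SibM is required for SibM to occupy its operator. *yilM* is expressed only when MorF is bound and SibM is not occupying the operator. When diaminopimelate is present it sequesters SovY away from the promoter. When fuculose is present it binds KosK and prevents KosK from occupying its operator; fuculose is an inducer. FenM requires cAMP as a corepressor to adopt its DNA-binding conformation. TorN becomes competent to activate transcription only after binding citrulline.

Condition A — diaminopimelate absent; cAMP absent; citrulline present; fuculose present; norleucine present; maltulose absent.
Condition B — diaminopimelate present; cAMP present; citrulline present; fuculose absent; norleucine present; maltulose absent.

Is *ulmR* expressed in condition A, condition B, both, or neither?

neither

Condition A:
Diaminopimelate is absent, so SovY is active.
cAMP is absent, so FenM is inactive.
Citrulline is present, so TorN is active.
No repressor is bound and TorN is active, so *nolZ* is transcribed.
So NolZ is produced and active.
No repressor is bound and NolZ is active, so *dulE* is transcribed.
So DulE is produced and active.
Fuculose is present, so KosK is inactive.
Norleucine is present, so MorF is active.
Maltulose is absent, so SibM is inactive.
No repressor is bound and MorF is active, so *yilM* is transcribed.
So YilM is produced and active.
With repressor YilM bound, *gorN* is not transcribed.
So GorN is not produced.
With repressor DulE bound, *ulmR* is not transcribed.
→ *ulmR* is OFF in A.
Condition B:
Diaminopimelate is present, so SovY is inactive.
cAMP is present, so FenM is active.
Citrulline is present, so TorN is active.
With repressor FenM bound, *nolZ* is not transcribed.
So NolZ is not produced.
Required activator NolZ is absent, so *dulE* is not transcribed.
So DulE is not produced.
Fuculose is absent, so KosK is active.
Norleucine is present, so MorF is active.
Maltulose is absent, so SibM is inactive.
No repressor is bound and MorF is active, so *yilM* is transcribed.
So YilM is produced and active.
With repressor KosK bound, *gorN* is not transcribed.
So GorN is not produced.
Required activator SovY is absent, so *ulmR* is not transcribed.
→ *ulmR* is OFF in B.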